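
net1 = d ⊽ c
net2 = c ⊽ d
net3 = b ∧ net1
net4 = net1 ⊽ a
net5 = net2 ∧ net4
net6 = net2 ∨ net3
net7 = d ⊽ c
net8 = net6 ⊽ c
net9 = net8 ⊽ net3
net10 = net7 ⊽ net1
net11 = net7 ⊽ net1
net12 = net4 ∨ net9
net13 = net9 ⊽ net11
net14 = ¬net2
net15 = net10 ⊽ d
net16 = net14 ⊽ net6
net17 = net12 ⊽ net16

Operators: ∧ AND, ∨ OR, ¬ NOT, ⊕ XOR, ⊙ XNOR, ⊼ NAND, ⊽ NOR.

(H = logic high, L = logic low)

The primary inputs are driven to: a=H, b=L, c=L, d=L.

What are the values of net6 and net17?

net6 = H; net17 = L

net1 = d NOR c = L NOR L = H
net2 = c NOR d = L NOR L = H
net3 = b AND net1 = L AND H = L
net4 = net1 NOR a = H NOR H = L
net6 = net2 OR net3 = H OR L = H
net8 = net6 NOR c = H NOR L = L
net9 = net8 NOR net3 = L NOR L = H
net12 = net4 OR net9 = L OR H = H
net14 = NOT net2 = NOT H = L
net16 = net14 NOR net6 = L NOR H = L
net17 = net12 NOR net16 = H NOR L = L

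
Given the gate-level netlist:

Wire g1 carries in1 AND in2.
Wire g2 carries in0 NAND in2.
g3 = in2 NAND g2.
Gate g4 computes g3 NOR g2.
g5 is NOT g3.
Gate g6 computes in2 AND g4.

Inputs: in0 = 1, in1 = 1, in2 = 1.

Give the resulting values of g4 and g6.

g2 = in0 NAND in2 = 1 NAND 1 = 0
g3 = in2 NAND g2 = 1 NAND 0 = 1
g4 = g3 NOR g2 = 1 NOR 0 = 0
g6 = in2 AND g4 = 1 AND 0 = 0

g4 = 0, g6 = 0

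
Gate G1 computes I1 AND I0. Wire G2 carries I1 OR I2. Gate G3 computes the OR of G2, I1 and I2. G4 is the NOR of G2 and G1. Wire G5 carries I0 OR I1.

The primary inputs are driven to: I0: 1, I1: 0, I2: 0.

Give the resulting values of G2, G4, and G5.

G2 = 0, G4 = 1, G5 = 1

G1 = I1 AND I0 = 0 AND 1 = 0
G2 = I1 OR I2 = 0 OR 0 = 0
G4 = G2 NOR G1 = 0 NOR 0 = 1
G5 = I0 OR I1 = 1 OR 0 = 1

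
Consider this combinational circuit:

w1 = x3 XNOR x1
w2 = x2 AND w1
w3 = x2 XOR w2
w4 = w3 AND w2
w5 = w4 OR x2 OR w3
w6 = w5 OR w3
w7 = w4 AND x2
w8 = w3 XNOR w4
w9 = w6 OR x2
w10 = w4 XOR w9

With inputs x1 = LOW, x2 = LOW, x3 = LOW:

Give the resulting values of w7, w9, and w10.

w1 = x3 XNOR x1 = LOW XNOR LOW = HIGH
w2 = x2 AND w1 = LOW AND HIGH = LOW
w3 = x2 XOR w2 = LOW XOR LOW = LOW
w4 = w3 AND w2 = LOW AND LOW = LOW
w5 = w4 OR x2 OR w3 = LOW OR LOW OR LOW = LOW
w6 = w5 OR w3 = LOW OR LOW = LOW
w7 = w4 AND x2 = LOW AND LOW = LOW
w9 = w6 OR x2 = LOW OR LOW = LOW
w10 = w4 XOR w9 = LOW XOR LOW = LOW

w7 = LOW, w9 = LOW, w10 = LOW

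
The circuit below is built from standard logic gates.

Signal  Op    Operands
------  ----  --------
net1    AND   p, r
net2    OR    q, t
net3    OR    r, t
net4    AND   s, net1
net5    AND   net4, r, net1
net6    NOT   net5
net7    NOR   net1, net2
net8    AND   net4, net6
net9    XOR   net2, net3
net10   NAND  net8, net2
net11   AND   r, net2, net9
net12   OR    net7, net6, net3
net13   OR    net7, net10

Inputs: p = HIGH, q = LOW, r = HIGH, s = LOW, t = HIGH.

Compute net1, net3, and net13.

net1 = p AND r = HIGH AND HIGH = HIGH
net2 = q OR t = LOW OR HIGH = HIGH
net3 = r OR t = HIGH OR HIGH = HIGH
net4 = s AND net1 = LOW AND HIGH = LOW
net5 = net4 AND r AND net1 = LOW AND HIGH AND HIGH = LOW
net6 = NOT net5 = NOT LOW = HIGH
net7 = net1 NOR net2 = HIGH NOR HIGH = LOW
net8 = net4 AND net6 = LOW AND HIGH = LOW
net10 = net8 NAND net2 = LOW NAND HIGH = HIGH
net13 = net7 OR net10 = LOW OR HIGH = HIGH

net1 = HIGH, net3 = HIGH, net13 = HIGH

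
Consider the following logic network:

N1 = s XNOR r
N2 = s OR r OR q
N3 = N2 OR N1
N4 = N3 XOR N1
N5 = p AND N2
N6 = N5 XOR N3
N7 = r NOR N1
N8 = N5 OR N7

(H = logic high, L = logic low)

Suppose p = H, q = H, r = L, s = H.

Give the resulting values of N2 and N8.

N2 = H, N8 = H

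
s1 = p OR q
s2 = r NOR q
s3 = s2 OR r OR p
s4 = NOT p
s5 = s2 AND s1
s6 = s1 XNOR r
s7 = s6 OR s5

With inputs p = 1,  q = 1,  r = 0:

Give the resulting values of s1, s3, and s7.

s1 = 1; s3 = 1; s7 = 0

s1 = p OR q = 1 OR 1 = 1
s2 = r NOR q = 0 NOR 1 = 0
s3 = s2 OR r OR p = 0 OR 0 OR 1 = 1
s5 = s2 AND s1 = 0 AND 1 = 0
s6 = s1 XNOR r = 1 XNOR 0 = 0
s7 = s6 OR s5 = 0 OR 0 = 0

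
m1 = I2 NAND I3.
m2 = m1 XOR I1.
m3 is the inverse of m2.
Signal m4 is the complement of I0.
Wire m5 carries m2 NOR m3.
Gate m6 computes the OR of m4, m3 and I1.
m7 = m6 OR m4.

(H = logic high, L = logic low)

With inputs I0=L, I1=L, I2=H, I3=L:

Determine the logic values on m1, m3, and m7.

m1 = H, m3 = L, m7 = H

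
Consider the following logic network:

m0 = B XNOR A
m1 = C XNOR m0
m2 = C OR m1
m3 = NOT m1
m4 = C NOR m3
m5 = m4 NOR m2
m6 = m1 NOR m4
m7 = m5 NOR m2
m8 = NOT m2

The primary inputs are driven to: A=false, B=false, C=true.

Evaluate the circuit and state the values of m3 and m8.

m3 = false; m8 = false

m0 = B XNOR A = false XNOR false = true
m1 = C XNOR m0 = true XNOR true = true
m2 = C OR m1 = true OR true = true
m3 = NOT m1 = NOT true = false
m8 = NOT m2 = NOT true = false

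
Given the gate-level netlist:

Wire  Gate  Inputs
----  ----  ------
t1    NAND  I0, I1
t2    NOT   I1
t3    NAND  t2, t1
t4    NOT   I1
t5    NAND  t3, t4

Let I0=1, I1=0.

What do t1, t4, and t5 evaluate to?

t1 = I0 NAND I1 = 1 NAND 0 = 1
t2 = NOT I1 = NOT 0 = 1
t3 = t2 NAND t1 = 1 NAND 1 = 0
t4 = NOT I1 = NOT 0 = 1
t5 = t3 NAND t4 = 0 NAND 1 = 1

t1 = 1; t4 = 1; t5 = 1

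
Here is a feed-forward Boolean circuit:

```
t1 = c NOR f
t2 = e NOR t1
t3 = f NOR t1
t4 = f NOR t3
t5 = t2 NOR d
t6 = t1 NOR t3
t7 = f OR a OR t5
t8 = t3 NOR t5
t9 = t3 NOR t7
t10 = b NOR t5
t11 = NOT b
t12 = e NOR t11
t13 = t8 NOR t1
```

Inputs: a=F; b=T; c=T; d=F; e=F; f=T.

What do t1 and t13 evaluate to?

t1 = F  t13 = F

t1 = c NOR f = T NOR T = F
t2 = e NOR t1 = F NOR F = T
t3 = f NOR t1 = T NOR F = F
t5 = t2 NOR d = T NOR F = F
t8 = t3 NOR t5 = F NOR F = T
t13 = t8 NOR t1 = T NOR F = F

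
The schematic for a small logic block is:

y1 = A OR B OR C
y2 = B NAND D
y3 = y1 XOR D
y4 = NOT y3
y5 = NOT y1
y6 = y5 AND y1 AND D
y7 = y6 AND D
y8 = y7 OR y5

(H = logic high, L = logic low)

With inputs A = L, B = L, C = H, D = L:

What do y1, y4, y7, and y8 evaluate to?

y1 = H, y4 = L, y7 = L, y8 = L

y1 = A OR B OR C = L OR L OR H = H
y3 = y1 XOR D = H XOR L = H
y4 = NOT y3 = NOT H = L
y5 = NOT y1 = NOT H = L
y6 = y5 AND y1 AND D = L AND H AND L = L
y7 = y6 AND D = L AND L = L
y8 = y7 OR y5 = L OR L = L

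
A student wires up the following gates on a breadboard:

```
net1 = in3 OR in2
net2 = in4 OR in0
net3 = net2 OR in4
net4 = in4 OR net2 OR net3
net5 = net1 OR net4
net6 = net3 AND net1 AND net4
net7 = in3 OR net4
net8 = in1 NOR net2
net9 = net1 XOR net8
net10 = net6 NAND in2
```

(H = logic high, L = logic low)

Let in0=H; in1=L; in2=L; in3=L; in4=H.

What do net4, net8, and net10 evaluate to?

net1 = in3 OR in2 = L OR L = L
net2 = in4 OR in0 = H OR H = H
net3 = net2 OR in4 = H OR H = H
net4 = in4 OR net2 OR net3 = H OR H OR H = H
net6 = net3 AND net1 AND net4 = H AND L AND H = L
net8 = in1 NOR net2 = L NOR H = L
net10 = net6 NAND in2 = L NAND L = H

net4 = H, net8 = L, net10 = H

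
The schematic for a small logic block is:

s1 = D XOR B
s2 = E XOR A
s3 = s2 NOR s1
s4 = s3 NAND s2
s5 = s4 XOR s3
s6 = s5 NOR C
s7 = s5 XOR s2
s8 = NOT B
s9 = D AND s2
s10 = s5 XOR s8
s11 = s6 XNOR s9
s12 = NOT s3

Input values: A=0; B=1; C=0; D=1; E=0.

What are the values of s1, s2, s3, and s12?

s1 = 0, s2 = 0, s3 = 1, s12 = 0

s1 = D XOR B = 1 XOR 1 = 0
s2 = E XOR A = 0 XOR 0 = 0
s3 = s2 NOR s1 = 0 NOR 0 = 1
s12 = NOT s3 = NOT 1 = 0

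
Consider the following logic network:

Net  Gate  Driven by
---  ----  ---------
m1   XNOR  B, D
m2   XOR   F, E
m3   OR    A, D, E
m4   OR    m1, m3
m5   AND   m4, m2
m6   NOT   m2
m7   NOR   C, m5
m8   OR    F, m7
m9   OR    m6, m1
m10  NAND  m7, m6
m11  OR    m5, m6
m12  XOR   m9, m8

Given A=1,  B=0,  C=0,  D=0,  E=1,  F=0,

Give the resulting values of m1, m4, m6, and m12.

m1 = B XNOR D = 0 XNOR 0 = 1
m2 = F XOR E = 0 XOR 1 = 1
m3 = A OR D OR E = 1 OR 0 OR 1 = 1
m4 = m1 OR m3 = 1 OR 1 = 1
m5 = m4 AND m2 = 1 AND 1 = 1
m6 = NOT m2 = NOT 1 = 0
m7 = C NOR m5 = 0 NOR 1 = 0
m8 = F OR m7 = 0 OR 0 = 0
m9 = m6 OR m1 = 0 OR 1 = 1
m12 = m9 XOR m8 = 1 XOR 0 = 1

m1 = 1  m4 = 1  m6 = 0  m12 = 1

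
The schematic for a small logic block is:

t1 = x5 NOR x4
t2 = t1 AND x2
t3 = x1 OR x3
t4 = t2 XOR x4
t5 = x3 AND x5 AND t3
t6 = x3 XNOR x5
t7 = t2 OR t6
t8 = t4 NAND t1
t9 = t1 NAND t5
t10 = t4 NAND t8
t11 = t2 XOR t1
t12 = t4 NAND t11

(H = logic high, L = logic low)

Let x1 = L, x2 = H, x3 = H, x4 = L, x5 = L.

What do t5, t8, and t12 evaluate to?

t5 = L, t8 = L, t12 = H

t1 = x5 NOR x4 = L NOR L = H
t2 = t1 AND x2 = H AND H = H
t3 = x1 OR x3 = L OR H = H
t4 = t2 XOR x4 = H XOR L = H
t5 = x3 AND x5 AND t3 = H AND L AND H = L
t8 = t4 NAND t1 = H NAND H = L
t11 = t2 XOR t1 = H XOR H = L
t12 = t4 NAND t11 = H NAND L = H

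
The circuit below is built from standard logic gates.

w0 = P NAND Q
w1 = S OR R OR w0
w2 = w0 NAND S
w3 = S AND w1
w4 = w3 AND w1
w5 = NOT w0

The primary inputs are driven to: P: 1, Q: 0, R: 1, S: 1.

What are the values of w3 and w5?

w0 = P NAND Q = 1 NAND 0 = 1
w1 = S OR R OR w0 = 1 OR 1 OR 1 = 1
w3 = S AND w1 = 1 AND 1 = 1
w5 = NOT w0 = NOT 1 = 0

w3 = 1, w5 = 0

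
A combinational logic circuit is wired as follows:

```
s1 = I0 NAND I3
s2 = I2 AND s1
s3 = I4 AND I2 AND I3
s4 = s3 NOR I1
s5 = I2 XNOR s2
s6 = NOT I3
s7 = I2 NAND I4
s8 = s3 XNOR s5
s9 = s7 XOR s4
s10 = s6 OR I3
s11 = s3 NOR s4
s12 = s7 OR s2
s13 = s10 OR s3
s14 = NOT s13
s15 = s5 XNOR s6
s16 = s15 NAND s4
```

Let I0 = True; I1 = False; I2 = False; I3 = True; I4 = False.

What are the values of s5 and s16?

s5 = True, s16 = True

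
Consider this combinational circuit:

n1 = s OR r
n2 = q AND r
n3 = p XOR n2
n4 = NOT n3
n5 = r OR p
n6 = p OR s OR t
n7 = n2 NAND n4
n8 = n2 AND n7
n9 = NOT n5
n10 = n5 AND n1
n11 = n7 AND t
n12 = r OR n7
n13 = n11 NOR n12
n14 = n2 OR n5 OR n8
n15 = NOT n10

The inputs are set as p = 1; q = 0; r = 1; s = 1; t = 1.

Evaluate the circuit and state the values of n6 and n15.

n6 = 1, n15 = 0

n1 = s OR r = 1 OR 1 = 1
n5 = r OR p = 1 OR 1 = 1
n6 = p OR s OR t = 1 OR 1 OR 1 = 1
n10 = n5 AND n1 = 1 AND 1 = 1
n15 = NOT n10 = NOT 1 = 0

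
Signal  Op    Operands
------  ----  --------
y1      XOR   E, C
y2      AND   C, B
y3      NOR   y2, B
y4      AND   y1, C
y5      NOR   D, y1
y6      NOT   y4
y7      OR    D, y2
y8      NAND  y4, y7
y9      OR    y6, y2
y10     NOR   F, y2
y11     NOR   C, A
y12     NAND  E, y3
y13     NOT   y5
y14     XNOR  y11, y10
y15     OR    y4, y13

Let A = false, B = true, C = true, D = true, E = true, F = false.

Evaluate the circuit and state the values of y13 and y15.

y13 = true; y15 = true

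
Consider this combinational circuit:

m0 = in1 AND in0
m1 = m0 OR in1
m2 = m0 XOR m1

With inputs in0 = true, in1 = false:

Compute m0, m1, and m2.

m0 = in1 AND in0 = false AND true = false
m1 = m0 OR in1 = false OR false = false
m2 = m0 XOR m1 = false XOR false = false

m0 = false, m1 = false, m2 = false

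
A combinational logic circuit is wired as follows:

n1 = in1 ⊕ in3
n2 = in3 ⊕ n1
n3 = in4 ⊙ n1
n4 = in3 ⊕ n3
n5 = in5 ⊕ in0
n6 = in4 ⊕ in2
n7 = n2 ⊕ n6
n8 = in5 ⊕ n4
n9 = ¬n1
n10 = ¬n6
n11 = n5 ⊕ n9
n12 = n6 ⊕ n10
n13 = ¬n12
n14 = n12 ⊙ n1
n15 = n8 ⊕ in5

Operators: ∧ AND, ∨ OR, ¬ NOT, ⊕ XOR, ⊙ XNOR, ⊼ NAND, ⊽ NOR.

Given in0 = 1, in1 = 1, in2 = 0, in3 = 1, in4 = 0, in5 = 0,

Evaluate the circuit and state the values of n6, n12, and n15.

n6 = 0, n12 = 1, n15 = 0

n1 = in1 XOR in3 = 1 XOR 1 = 0
n3 = in4 XNOR n1 = 0 XNOR 0 = 1
n4 = in3 XOR n3 = 1 XOR 1 = 0
n6 = in4 XOR in2 = 0 XOR 0 = 0
n8 = in5 XOR n4 = 0 XOR 0 = 0
n10 = NOT n6 = NOT 0 = 1
n12 = n6 XOR n10 = 0 XOR 1 = 1
n15 = n8 XOR in5 = 0 XOR 0 = 0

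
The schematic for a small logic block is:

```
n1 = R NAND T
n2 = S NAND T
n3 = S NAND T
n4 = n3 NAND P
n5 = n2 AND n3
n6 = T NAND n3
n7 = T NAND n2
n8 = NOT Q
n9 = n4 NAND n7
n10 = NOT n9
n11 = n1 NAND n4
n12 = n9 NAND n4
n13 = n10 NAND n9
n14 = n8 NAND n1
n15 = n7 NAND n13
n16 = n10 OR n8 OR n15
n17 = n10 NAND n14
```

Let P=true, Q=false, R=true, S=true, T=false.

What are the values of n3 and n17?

n3 = true; n17 = true

n1 = R NAND T = true NAND false = true
n2 = S NAND T = true NAND false = true
n3 = S NAND T = true NAND false = true
n4 = n3 NAND P = true NAND true = false
n7 = T NAND n2 = false NAND true = true
n8 = NOT Q = NOT false = true
n9 = n4 NAND n7 = false NAND true = true
n10 = NOT n9 = NOT true = false
n14 = n8 NAND n1 = true NAND true = false
n17 = n10 NAND n14 = false NAND false = true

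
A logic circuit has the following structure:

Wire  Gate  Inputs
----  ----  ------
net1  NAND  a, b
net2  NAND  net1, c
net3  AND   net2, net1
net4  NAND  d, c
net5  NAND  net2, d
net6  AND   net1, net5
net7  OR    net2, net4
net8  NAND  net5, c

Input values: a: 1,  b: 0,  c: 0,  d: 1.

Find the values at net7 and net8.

net1 = a NAND b = 1 NAND 0 = 1
net2 = net1 NAND c = 1 NAND 0 = 1
net4 = d NAND c = 1 NAND 0 = 1
net5 = net2 NAND d = 1 NAND 1 = 0
net7 = net2 OR net4 = 1 OR 1 = 1
net8 = net5 NAND c = 0 NAND 0 = 1

net7 = 1, net8 = 1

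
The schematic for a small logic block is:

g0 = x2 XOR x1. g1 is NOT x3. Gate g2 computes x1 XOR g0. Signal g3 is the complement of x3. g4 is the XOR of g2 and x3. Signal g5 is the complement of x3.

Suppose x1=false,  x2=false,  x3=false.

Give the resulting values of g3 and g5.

g3 = true  g5 = true

g3 = NOT x3 = NOT false = true
g5 = NOT x3 = NOT false = true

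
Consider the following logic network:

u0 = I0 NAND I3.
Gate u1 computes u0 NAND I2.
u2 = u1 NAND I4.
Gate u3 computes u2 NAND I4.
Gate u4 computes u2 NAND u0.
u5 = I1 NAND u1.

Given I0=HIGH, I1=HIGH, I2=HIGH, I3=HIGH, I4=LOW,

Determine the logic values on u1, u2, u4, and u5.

u1 = HIGH, u2 = HIGH, u4 = HIGH, u5 = LOW

u0 = I0 NAND I3 = HIGH NAND HIGH = LOW
u1 = u0 NAND I2 = LOW NAND HIGH = HIGH
u2 = u1 NAND I4 = HIGH NAND LOW = HIGH
u4 = u2 NAND u0 = HIGH NAND LOW = HIGH
u5 = I1 NAND u1 = HIGH NAND HIGH = LOW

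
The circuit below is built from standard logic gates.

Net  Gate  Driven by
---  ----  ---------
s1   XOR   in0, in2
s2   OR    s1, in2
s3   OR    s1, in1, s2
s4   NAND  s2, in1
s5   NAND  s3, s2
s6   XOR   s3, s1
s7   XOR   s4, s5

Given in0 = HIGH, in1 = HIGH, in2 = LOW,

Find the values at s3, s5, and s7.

s3 = HIGH, s5 = LOW, s7 = LOW

s1 = in0 XOR in2 = HIGH XOR LOW = HIGH
s2 = s1 OR in2 = HIGH OR LOW = HIGH
s3 = s1 OR in1 OR s2 = HIGH OR HIGH OR HIGH = HIGH
s4 = s2 NAND in1 = HIGH NAND HIGH = LOW
s5 = s3 NAND s2 = HIGH NAND HIGH = LOW
s7 = s4 XOR s5 = LOW XOR LOW = LOW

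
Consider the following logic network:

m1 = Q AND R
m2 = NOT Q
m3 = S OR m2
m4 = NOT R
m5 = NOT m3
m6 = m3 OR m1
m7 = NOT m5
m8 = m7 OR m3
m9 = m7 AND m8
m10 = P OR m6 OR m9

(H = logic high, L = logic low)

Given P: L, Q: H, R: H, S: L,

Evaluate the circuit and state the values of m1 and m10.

m1 = Q AND R = H AND H = H
m2 = NOT Q = NOT H = L
m3 = S OR m2 = L OR L = L
m5 = NOT m3 = NOT L = H
m6 = m3 OR m1 = L OR H = H
m7 = NOT m5 = NOT H = L
m8 = m7 OR m3 = L OR L = L
m9 = m7 AND m8 = L AND L = L
m10 = P OR m6 OR m9 = L OR H OR L = H

m1 = H; m10 = H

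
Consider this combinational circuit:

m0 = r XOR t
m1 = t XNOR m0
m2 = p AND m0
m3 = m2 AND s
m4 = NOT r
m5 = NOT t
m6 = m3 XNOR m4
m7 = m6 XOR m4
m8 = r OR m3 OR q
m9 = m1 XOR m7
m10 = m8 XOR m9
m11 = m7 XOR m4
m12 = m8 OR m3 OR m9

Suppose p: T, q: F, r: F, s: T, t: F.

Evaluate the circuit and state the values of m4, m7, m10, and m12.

m0 = r XOR t = F XOR F = F
m1 = t XNOR m0 = F XNOR F = T
m2 = p AND m0 = T AND F = F
m3 = m2 AND s = F AND T = F
m4 = NOT r = NOT F = T
m6 = m3 XNOR m4 = F XNOR T = F
m7 = m6 XOR m4 = F XOR T = T
m8 = r OR m3 OR q = F OR F OR F = F
m9 = m1 XOR m7 = T XOR T = F
m10 = m8 XOR m9 = F XOR F = F
m12 = m8 OR m3 OR m9 = F OR F OR F = F

m4 = T  m7 = T  m10 = F  m12 = F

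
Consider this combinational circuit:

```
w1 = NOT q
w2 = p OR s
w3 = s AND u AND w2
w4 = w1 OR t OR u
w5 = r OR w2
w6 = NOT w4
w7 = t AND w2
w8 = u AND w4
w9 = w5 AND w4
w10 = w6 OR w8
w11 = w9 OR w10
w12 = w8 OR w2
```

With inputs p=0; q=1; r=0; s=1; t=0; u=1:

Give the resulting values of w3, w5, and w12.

w3 = 1, w5 = 1, w12 = 1

w1 = NOT q = NOT 1 = 0
w2 = p OR s = 0 OR 1 = 1
w3 = s AND u AND w2 = 1 AND 1 AND 1 = 1
w4 = w1 OR t OR u = 0 OR 0 OR 1 = 1
w5 = r OR w2 = 0 OR 1 = 1
w8 = u AND w4 = 1 AND 1 = 1
w12 = w8 OR w2 = 1 OR 1 = 1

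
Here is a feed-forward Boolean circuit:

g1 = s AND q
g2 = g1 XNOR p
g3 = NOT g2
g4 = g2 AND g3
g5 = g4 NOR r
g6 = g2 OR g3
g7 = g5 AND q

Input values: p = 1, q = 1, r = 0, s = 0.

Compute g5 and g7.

g5 = 1; g7 = 1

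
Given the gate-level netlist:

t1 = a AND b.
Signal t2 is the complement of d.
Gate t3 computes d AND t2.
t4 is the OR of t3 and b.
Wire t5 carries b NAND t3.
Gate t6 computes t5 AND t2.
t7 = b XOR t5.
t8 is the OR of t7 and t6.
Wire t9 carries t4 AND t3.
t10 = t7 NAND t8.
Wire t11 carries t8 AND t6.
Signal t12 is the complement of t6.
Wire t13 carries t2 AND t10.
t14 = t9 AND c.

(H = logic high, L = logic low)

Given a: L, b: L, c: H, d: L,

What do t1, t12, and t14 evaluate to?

t1 = a AND b = L AND L = L
t2 = NOT d = NOT L = H
t3 = d AND t2 = L AND H = L
t4 = t3 OR b = L OR L = L
t5 = b NAND t3 = L NAND L = H
t6 = t5 AND t2 = H AND H = H
t9 = t4 AND t3 = L AND L = L
t12 = NOT t6 = NOT H = L
t14 = t9 AND c = L AND H = L

t1 = L, t12 = L, t14 = L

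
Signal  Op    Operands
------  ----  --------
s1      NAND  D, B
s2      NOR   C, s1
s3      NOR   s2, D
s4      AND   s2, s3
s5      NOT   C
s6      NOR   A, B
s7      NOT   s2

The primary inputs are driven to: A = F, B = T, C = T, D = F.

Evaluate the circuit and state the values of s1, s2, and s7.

s1 = T; s2 = F; s7 = T

s1 = D NAND B = F NAND T = T
s2 = C NOR s1 = T NOR T = F
s7 = NOT s2 = NOT F = T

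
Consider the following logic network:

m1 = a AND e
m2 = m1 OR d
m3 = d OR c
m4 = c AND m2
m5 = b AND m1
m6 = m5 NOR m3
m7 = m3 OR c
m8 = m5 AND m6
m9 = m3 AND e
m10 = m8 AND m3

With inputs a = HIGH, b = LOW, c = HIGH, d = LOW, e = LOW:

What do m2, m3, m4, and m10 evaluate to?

m1 = a AND e = HIGH AND LOW = LOW
m2 = m1 OR d = LOW OR LOW = LOW
m3 = d OR c = LOW OR HIGH = HIGH
m4 = c AND m2 = HIGH AND LOW = LOW
m5 = b AND m1 = LOW AND LOW = LOW
m6 = m5 NOR m3 = LOW NOR HIGH = LOW
m8 = m5 AND m6 = LOW AND LOW = LOW
m10 = m8 AND m3 = LOW AND HIGH = LOW

m2 = LOW  m3 = HIGH  m4 = LOW  m10 = LOW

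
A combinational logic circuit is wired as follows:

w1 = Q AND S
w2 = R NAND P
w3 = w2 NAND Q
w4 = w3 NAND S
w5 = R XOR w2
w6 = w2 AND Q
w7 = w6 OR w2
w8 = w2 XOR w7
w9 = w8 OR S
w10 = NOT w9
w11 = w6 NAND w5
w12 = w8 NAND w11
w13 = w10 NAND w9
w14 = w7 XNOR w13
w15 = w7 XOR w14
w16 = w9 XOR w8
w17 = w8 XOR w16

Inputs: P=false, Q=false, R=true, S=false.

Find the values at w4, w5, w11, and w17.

w2 = R NAND P = true NAND false = true
w3 = w2 NAND Q = true NAND false = true
w4 = w3 NAND S = true NAND false = true
w5 = R XOR w2 = true XOR true = false
w6 = w2 AND Q = true AND false = false
w7 = w6 OR w2 = false OR true = true
w8 = w2 XOR w7 = true XOR true = false
w9 = w8 OR S = false OR false = false
w11 = w6 NAND w5 = false NAND false = true
w16 = w9 XOR w8 = false XOR false = false
w17 = w8 XOR w16 = false XOR false = false

w4 = true, w5 = false, w11 = true, w17 = false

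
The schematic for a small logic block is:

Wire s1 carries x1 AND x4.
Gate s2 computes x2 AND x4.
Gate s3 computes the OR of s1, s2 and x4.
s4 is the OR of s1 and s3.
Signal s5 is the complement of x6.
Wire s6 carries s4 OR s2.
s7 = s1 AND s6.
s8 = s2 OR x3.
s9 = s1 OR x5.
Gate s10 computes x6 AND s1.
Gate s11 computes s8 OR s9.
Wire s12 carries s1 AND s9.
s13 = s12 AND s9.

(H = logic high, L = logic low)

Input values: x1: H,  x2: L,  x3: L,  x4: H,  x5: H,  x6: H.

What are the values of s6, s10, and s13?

s1 = x1 AND x4 = H AND H = H
s2 = x2 AND x4 = L AND H = L
s3 = s1 OR s2 OR x4 = H OR L OR H = H
s4 = s1 OR s3 = H OR H = H
s6 = s4 OR s2 = H OR L = H
s9 = s1 OR x5 = H OR H = H
s10 = x6 AND s1 = H AND H = H
s12 = s1 AND s9 = H AND H = H
s13 = s12 AND s9 = H AND H = H

s6 = H, s10 = H, s13 = H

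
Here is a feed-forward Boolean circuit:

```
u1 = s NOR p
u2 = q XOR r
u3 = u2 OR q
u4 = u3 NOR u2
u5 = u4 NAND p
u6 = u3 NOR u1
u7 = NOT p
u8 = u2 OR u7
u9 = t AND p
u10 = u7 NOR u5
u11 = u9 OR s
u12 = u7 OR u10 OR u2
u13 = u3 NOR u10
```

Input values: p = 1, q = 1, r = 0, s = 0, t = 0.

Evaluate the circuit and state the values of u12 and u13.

u12 = 1, u13 = 0

u2 = q XOR r = 1 XOR 0 = 1
u3 = u2 OR q = 1 OR 1 = 1
u4 = u3 NOR u2 = 1 NOR 1 = 0
u5 = u4 NAND p = 0 NAND 1 = 1
u7 = NOT p = NOT 1 = 0
u10 = u7 NOR u5 = 0 NOR 1 = 0
u12 = u7 OR u10 OR u2 = 0 OR 0 OR 1 = 1
u13 = u3 NOR u10 = 1 NOR 0 = 0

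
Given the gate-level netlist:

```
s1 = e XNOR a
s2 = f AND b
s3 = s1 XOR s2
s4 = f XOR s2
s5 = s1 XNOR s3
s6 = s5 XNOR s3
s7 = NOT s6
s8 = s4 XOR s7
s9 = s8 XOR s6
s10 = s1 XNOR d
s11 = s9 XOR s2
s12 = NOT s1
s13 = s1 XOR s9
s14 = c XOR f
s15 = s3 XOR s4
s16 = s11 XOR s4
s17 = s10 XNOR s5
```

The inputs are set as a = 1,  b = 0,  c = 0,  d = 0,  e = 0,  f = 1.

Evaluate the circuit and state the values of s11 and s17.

s1 = e XNOR a = 0 XNOR 1 = 0
s2 = f AND b = 1 AND 0 = 0
s3 = s1 XOR s2 = 0 XOR 0 = 0
s4 = f XOR s2 = 1 XOR 0 = 1
s5 = s1 XNOR s3 = 0 XNOR 0 = 1
s6 = s5 XNOR s3 = 1 XNOR 0 = 0
s7 = NOT s6 = NOT 0 = 1
s8 = s4 XOR s7 = 1 XOR 1 = 0
s9 = s8 XOR s6 = 0 XOR 0 = 0
s10 = s1 XNOR d = 0 XNOR 0 = 1
s11 = s9 XOR s2 = 0 XOR 0 = 0
s17 = s10 XNOR s5 = 1 XNOR 1 = 1

s11 = 0  s17 = 1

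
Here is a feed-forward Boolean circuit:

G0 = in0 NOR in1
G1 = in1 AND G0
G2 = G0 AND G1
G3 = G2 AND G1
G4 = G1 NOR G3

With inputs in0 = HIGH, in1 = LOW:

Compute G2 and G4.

G2 = LOW, G4 = HIGH

G0 = in0 NOR in1 = HIGH NOR LOW = LOW
G1 = in1 AND G0 = LOW AND LOW = LOW
G2 = G0 AND G1 = LOW AND LOW = LOW
G3 = G2 AND G1 = LOW AND LOW = LOW
G4 = G1 NOR G3 = LOW NOR LOW = HIGH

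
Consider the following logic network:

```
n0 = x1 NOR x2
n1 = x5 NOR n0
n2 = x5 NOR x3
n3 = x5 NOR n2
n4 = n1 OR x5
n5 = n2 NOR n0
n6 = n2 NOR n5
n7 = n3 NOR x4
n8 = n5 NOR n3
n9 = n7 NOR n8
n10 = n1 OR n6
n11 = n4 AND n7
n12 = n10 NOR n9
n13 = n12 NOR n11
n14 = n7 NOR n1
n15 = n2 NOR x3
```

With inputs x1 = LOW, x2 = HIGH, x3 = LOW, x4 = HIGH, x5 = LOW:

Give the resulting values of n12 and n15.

n12 = LOW, n15 = LOW

n0 = x1 NOR x2 = LOW NOR HIGH = LOW
n1 = x5 NOR n0 = LOW NOR LOW = HIGH
n2 = x5 NOR x3 = LOW NOR LOW = HIGH
n3 = x5 NOR n2 = LOW NOR HIGH = LOW
n5 = n2 NOR n0 = HIGH NOR LOW = LOW
n6 = n2 NOR n5 = HIGH NOR LOW = LOW
n7 = n3 NOR x4 = LOW NOR HIGH = LOW
n8 = n5 NOR n3 = LOW NOR LOW = HIGH
n9 = n7 NOR n8 = LOW NOR HIGH = LOW
n10 = n1 OR n6 = HIGH OR LOW = HIGH
n12 = n10 NOR n9 = HIGH NOR LOW = LOW
n15 = n2 NOR x3 = HIGH NOR LOW = LOW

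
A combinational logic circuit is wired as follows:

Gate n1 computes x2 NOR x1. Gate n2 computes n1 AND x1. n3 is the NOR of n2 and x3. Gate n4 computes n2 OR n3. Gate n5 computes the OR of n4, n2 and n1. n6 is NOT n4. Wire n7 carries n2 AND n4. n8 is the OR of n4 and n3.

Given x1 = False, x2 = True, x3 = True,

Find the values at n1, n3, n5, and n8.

n1 = False  n3 = False  n5 = False  n8 = False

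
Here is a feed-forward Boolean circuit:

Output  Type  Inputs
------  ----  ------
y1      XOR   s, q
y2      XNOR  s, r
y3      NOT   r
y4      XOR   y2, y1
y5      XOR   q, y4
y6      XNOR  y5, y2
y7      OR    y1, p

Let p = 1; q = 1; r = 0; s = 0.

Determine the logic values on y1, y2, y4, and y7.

y1 = 1  y2 = 1  y4 = 0  y7 = 1

y1 = s XOR q = 0 XOR 1 = 1
y2 = s XNOR r = 0 XNOR 0 = 1
y4 = y2 XOR y1 = 1 XOR 1 = 0
y7 = y1 OR p = 1 OR 1 = 1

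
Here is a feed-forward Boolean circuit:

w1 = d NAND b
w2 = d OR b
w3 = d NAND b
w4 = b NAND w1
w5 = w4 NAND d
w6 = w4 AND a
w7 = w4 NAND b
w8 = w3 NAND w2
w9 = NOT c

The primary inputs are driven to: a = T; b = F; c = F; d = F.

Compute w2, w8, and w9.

w2 = F  w8 = T  w9 = T

w2 = d OR b = F OR F = F
w3 = d NAND b = F NAND F = T
w8 = w3 NAND w2 = T NAND F = T
w9 = NOT c = NOT F = T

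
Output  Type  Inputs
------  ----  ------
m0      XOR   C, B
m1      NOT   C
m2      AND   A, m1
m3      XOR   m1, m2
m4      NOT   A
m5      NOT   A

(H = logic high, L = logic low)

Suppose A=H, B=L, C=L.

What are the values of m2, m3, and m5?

m1 = NOT C = NOT L = H
m2 = A AND m1 = H AND H = H
m3 = m1 XOR m2 = H XOR H = L
m5 = NOT A = NOT H = L

m2 = H, m3 = L, m5 = L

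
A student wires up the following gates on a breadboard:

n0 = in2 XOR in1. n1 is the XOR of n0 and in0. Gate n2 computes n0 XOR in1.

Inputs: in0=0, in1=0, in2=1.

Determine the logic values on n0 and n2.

n0 = in2 XOR in1 = 1 XOR 0 = 1
n2 = n0 XOR in1 = 1 XOR 0 = 1

n0 = 1, n2 = 1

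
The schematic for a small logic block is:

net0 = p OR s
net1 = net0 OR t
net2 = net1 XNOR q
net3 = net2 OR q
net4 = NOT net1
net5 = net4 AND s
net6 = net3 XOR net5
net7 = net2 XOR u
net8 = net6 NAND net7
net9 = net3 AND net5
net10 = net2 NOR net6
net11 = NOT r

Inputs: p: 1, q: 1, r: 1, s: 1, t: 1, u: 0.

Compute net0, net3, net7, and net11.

net0 = 1, net3 = 1, net7 = 1, net11 = 0

net0 = p OR s = 1 OR 1 = 1
net1 = net0 OR t = 1 OR 1 = 1
net2 = net1 XNOR q = 1 XNOR 1 = 1
net3 = net2 OR q = 1 OR 1 = 1
net7 = net2 XOR u = 1 XOR 0 = 1
net11 = NOT r = NOT 1 = 0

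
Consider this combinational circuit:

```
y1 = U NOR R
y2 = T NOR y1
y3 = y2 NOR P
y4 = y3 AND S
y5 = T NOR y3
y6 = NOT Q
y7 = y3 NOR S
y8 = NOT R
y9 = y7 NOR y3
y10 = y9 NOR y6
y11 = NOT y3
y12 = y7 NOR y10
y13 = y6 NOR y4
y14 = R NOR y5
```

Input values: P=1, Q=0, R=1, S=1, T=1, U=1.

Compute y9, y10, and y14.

y1 = U NOR R = 1 NOR 1 = 0
y2 = T NOR y1 = 1 NOR 0 = 0
y3 = y2 NOR P = 0 NOR 1 = 0
y5 = T NOR y3 = 1 NOR 0 = 0
y6 = NOT Q = NOT 0 = 1
y7 = y3 NOR S = 0 NOR 1 = 0
y9 = y7 NOR y3 = 0 NOR 0 = 1
y10 = y9 NOR y6 = 1 NOR 1 = 0
y14 = R NOR y5 = 1 NOR 0 = 0

y9 = 1  y10 = 0  y14 = 0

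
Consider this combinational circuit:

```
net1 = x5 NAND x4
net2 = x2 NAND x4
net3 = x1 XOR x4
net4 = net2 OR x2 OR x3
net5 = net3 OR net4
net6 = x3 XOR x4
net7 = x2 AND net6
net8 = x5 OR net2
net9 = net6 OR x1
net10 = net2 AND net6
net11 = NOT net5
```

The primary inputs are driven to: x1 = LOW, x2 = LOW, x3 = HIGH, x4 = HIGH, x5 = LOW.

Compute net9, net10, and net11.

net9 = LOW; net10 = LOW; net11 = LOW

net2 = x2 NAND x4 = LOW NAND HIGH = HIGH
net3 = x1 XOR x4 = LOW XOR HIGH = HIGH
net4 = net2 OR x2 OR x3 = HIGH OR LOW OR HIGH = HIGH
net5 = net3 OR net4 = HIGH OR HIGH = HIGH
net6 = x3 XOR x4 = HIGH XOR HIGH = LOW
net9 = net6 OR x1 = LOW OR LOW = LOW
net10 = net2 AND net6 = HIGH AND LOW = LOW
net11 = NOT net5 = NOT HIGH = LOW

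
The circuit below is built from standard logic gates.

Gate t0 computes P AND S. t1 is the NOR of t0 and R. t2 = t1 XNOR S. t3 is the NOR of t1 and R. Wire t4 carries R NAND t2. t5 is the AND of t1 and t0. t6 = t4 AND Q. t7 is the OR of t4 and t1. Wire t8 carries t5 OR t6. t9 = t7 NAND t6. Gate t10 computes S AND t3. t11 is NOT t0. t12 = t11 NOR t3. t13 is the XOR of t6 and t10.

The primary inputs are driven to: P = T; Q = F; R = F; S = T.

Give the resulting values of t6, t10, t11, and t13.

t6 = F, t10 = T, t11 = F, t13 = T

t0 = P AND S = T AND T = T
t1 = t0 NOR R = T NOR F = F
t2 = t1 XNOR S = F XNOR T = F
t3 = t1 NOR R = F NOR F = T
t4 = R NAND t2 = F NAND F = T
t6 = t4 AND Q = T AND F = F
t10 = S AND t3 = T AND T = T
t11 = NOT t0 = NOT T = F
t13 = t6 XOR t10 = F XOR T = T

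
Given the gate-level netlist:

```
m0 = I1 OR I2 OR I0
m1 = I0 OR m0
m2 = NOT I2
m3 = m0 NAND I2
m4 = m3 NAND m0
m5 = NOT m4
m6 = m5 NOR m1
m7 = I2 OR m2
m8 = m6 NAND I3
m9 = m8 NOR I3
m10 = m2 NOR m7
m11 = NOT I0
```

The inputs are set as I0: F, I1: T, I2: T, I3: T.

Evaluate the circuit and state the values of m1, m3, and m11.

m1 = T  m3 = F  m11 = T

m0 = I1 OR I2 OR I0 = T OR T OR F = T
m1 = I0 OR m0 = F OR T = T
m3 = m0 NAND I2 = T NAND T = F
m11 = NOT I0 = NOT F = T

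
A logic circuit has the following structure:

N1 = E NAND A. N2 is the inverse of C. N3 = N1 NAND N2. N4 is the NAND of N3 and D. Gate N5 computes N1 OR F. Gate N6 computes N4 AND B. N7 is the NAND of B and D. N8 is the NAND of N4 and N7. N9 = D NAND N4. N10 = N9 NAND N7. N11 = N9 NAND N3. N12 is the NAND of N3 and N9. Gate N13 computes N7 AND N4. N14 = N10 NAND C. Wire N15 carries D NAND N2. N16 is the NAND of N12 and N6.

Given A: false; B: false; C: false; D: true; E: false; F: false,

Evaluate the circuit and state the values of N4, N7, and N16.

N1 = E NAND A = false NAND false = true
N2 = NOT C = NOT false = true
N3 = N1 NAND N2 = true NAND true = false
N4 = N3 NAND D = false NAND true = true
N6 = N4 AND B = true AND false = false
N7 = B NAND D = false NAND true = true
N9 = D NAND N4 = true NAND true = false
N12 = N3 NAND N9 = false NAND false = true
N16 = N12 NAND N6 = true NAND false = true

N4 = true  N7 = true  N16 = true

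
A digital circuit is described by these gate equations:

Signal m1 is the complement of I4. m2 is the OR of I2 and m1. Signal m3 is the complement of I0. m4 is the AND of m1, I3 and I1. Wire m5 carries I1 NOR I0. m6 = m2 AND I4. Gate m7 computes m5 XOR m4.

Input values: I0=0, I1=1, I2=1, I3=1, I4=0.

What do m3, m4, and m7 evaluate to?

m1 = NOT I4 = NOT 0 = 1
m3 = NOT I0 = NOT 0 = 1
m4 = m1 AND I3 AND I1 = 1 AND 1 AND 1 = 1
m5 = I1 NOR I0 = 1 NOR 0 = 0
m7 = m5 XOR m4 = 0 XOR 1 = 1

m3 = 1; m4 = 1; m7 = 1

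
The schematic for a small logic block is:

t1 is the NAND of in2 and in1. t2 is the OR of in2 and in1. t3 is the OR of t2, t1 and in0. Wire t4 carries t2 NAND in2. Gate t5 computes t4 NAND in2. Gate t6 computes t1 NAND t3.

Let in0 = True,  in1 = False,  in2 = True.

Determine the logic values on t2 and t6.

t1 = in2 NAND in1 = True NAND False = True
t2 = in2 OR in1 = True OR False = True
t3 = t2 OR t1 OR in0 = True OR True OR True = True
t6 = t1 NAND t3 = True NAND True = False

t2 = True, t6 = False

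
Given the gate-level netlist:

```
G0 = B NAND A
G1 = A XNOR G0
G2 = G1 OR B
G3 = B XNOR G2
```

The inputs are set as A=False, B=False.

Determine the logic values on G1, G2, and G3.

G0 = B NAND A = False NAND False = True
G1 = A XNOR G0 = False XNOR True = False
G2 = G1 OR B = False OR False = False
G3 = B XNOR G2 = False XNOR False = True

G1 = False, G2 = False, G3 = True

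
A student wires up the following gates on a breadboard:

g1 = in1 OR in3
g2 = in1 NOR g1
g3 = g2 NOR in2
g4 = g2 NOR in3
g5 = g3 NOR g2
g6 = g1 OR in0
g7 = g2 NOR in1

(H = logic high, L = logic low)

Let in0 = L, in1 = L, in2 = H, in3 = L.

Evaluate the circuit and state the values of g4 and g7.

g4 = L, g7 = L

g1 = in1 OR in3 = L OR L = L
g2 = in1 NOR g1 = L NOR L = H
g4 = g2 NOR in3 = H NOR L = L
g7 = g2 NOR in1 = H NOR L = L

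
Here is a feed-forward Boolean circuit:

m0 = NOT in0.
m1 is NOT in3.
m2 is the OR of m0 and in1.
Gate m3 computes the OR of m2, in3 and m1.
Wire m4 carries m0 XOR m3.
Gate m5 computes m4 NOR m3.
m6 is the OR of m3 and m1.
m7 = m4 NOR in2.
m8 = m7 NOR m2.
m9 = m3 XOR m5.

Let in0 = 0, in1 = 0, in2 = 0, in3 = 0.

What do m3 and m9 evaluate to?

m3 = 1  m9 = 1

m0 = NOT in0 = NOT 0 = 1
m1 = NOT in3 = NOT 0 = 1
m2 = m0 OR in1 = 1 OR 0 = 1
m3 = m2 OR in3 OR m1 = 1 OR 0 OR 1 = 1
m4 = m0 XOR m3 = 1 XOR 1 = 0
m5 = m4 NOR m3 = 0 NOR 1 = 0
m9 = m3 XOR m5 = 1 XOR 0 = 1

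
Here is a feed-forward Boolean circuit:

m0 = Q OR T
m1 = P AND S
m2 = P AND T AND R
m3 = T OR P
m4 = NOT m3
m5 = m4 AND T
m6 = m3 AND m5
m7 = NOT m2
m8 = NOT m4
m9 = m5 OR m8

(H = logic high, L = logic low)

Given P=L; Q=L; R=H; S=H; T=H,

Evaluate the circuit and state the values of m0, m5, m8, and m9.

m0 = Q OR T = L OR H = H
m3 = T OR P = H OR L = H
m4 = NOT m3 = NOT H = L
m5 = m4 AND T = L AND H = L
m8 = NOT m4 = NOT L = H
m9 = m5 OR m8 = L OR H = H

m0 = H, m5 = L, m8 = H, m9 = H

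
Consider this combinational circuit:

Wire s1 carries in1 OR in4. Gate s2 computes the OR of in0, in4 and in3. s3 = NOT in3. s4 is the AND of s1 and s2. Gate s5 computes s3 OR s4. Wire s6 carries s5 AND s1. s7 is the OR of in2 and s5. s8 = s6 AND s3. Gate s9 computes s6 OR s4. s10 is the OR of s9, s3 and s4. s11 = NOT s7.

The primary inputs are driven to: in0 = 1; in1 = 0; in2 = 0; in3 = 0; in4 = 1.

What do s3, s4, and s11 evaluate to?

s3 = 1  s4 = 1  s11 = 0

s1 = in1 OR in4 = 0 OR 1 = 1
s2 = in0 OR in4 OR in3 = 1 OR 1 OR 0 = 1
s3 = NOT in3 = NOT 0 = 1
s4 = s1 AND s2 = 1 AND 1 = 1
s5 = s3 OR s4 = 1 OR 1 = 1
s7 = in2 OR s5 = 0 OR 1 = 1
s11 = NOT s7 = NOT 1 = 0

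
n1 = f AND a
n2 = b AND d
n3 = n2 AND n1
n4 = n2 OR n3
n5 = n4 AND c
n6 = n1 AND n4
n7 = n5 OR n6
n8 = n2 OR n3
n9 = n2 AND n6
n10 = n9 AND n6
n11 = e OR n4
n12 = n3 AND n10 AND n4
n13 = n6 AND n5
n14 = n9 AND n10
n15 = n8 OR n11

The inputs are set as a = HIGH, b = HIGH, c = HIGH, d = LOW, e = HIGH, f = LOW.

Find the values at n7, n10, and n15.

n7 = LOW  n10 = LOW  n15 = HIGH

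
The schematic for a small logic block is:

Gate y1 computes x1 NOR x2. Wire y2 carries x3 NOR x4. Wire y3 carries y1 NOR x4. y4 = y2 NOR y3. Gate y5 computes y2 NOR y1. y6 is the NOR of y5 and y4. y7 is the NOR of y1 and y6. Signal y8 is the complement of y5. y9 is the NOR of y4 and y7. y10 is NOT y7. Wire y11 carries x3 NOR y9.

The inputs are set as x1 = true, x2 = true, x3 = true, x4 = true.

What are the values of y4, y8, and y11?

y4 = true, y8 = false, y11 = false

y1 = x1 NOR x2 = true NOR true = false
y2 = x3 NOR x4 = true NOR true = false
y3 = y1 NOR x4 = false NOR true = false
y4 = y2 NOR y3 = false NOR false = true
y5 = y2 NOR y1 = false NOR false = true
y6 = y5 NOR y4 = true NOR true = false
y7 = y1 NOR y6 = false NOR false = true
y8 = NOT y5 = NOT true = false
y9 = y4 NOR y7 = true NOR true = false
y11 = x3 NOR y9 = true NOR false = false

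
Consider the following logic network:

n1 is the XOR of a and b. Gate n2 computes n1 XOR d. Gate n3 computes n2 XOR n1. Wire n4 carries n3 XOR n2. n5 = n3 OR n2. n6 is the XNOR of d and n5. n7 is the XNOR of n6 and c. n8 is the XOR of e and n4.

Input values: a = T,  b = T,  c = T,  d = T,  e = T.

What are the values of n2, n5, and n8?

n1 = a XOR b = T XOR T = F
n2 = n1 XOR d = F XOR T = T
n3 = n2 XOR n1 = T XOR F = T
n4 = n3 XOR n2 = T XOR T = F
n5 = n3 OR n2 = T OR T = T
n8 = e XOR n4 = T XOR F = T

n2 = T; n5 = T; n8 = T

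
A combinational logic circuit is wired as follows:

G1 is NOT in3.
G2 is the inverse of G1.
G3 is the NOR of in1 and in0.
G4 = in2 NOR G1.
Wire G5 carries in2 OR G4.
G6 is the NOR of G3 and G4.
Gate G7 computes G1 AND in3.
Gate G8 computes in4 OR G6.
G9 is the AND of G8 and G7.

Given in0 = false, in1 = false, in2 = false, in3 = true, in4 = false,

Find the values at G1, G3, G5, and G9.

G1 = false; G3 = true; G5 = true; G9 = false

G1 = NOT in3 = NOT true = false
G3 = in1 NOR in0 = false NOR false = true
G4 = in2 NOR G1 = false NOR false = true
G5 = in2 OR G4 = false OR true = true
G6 = G3 NOR G4 = true NOR true = false
G7 = G1 AND in3 = false AND true = false
G8 = in4 OR G6 = false OR false = false
G9 = G8 AND G7 = false AND false = false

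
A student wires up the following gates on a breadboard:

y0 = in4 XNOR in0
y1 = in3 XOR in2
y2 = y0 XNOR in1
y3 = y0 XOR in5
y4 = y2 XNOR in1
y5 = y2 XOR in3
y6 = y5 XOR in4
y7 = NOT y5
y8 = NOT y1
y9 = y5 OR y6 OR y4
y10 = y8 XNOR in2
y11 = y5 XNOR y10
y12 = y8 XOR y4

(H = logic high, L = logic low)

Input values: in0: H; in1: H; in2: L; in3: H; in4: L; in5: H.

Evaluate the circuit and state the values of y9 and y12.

y9 = H  y12 = L

y0 = in4 XNOR in0 = L XNOR H = L
y1 = in3 XOR in2 = H XOR L = H
y2 = y0 XNOR in1 = L XNOR H = L
y4 = y2 XNOR in1 = L XNOR H = L
y5 = y2 XOR in3 = L XOR H = H
y6 = y5 XOR in4 = H XOR L = H
y8 = NOT y1 = NOT H = L
y9 = y5 OR y6 OR y4 = H OR H OR L = H
y12 = y8 XOR y4 = L XOR L = L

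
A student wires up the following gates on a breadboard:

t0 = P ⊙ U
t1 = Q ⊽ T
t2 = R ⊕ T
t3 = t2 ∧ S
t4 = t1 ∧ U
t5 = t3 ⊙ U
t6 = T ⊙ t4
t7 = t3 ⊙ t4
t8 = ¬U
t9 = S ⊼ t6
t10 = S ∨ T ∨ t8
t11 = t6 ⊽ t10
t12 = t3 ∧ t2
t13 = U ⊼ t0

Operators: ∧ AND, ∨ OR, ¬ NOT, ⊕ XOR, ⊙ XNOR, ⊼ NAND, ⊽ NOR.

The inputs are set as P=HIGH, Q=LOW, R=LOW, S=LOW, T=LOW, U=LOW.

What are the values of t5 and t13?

t0 = P XNOR U = HIGH XNOR LOW = LOW
t2 = R XOR T = LOW XOR LOW = LOW
t3 = t2 AND S = LOW AND LOW = LOW
t5 = t3 XNOR U = LOW XNOR LOW = HIGH
t13 = U NAND t0 = LOW NAND LOW = HIGH

t5 = HIGH; t13 = HIGH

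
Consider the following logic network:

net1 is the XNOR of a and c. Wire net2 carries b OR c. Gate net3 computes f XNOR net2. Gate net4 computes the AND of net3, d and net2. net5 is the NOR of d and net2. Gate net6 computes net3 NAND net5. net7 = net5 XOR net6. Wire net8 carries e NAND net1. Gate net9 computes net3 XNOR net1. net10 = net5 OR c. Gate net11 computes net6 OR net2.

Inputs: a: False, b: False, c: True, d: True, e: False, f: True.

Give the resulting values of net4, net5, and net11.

net2 = b OR c = False OR True = True
net3 = f XNOR net2 = True XNOR True = True
net4 = net3 AND d AND net2 = True AND True AND True = True
net5 = d NOR net2 = True NOR True = False
net6 = net3 NAND net5 = True NAND False = True
net11 = net6 OR net2 = True OR True = True

net4 = True; net5 = False; net11 = True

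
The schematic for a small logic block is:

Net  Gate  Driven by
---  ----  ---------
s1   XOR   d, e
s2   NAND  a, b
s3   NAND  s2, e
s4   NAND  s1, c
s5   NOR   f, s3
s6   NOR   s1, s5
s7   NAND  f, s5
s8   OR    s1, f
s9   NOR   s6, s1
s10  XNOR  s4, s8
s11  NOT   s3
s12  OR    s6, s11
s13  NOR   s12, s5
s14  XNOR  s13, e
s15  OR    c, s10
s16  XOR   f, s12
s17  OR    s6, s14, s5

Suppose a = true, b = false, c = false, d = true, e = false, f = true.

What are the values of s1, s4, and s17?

s1 = true, s4 = true, s17 = false

s1 = d XOR e = true XOR false = true
s2 = a NAND b = true NAND false = true
s3 = s2 NAND e = true NAND false = true
s4 = s1 NAND c = true NAND false = true
s5 = f NOR s3 = true NOR true = false
s6 = s1 NOR s5 = true NOR false = false
s11 = NOT s3 = NOT true = false
s12 = s6 OR s11 = false OR false = false
s13 = s12 NOR s5 = false NOR false = true
s14 = s13 XNOR e = true XNOR false = false
s17 = s6 OR s14 OR s5 = false OR false OR false = false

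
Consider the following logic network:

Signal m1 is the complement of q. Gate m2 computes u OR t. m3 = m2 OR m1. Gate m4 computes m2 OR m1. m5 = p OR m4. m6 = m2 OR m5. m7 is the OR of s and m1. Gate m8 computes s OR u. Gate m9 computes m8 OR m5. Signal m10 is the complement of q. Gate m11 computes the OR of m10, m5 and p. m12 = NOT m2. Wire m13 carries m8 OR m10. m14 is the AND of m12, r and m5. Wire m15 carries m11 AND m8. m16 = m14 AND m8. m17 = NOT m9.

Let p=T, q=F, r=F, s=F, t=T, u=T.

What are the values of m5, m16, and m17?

m5 = T; m16 = F; m17 = F

m1 = NOT q = NOT F = T
m2 = u OR t = T OR T = T
m4 = m2 OR m1 = T OR T = T
m5 = p OR m4 = T OR T = T
m8 = s OR u = F OR T = T
m9 = m8 OR m5 = T OR T = T
m12 = NOT m2 = NOT T = F
m14 = m12 AND r AND m5 = F AND F AND T = F
m16 = m14 AND m8 = F AND T = F
m17 = NOT m9 = NOT T = F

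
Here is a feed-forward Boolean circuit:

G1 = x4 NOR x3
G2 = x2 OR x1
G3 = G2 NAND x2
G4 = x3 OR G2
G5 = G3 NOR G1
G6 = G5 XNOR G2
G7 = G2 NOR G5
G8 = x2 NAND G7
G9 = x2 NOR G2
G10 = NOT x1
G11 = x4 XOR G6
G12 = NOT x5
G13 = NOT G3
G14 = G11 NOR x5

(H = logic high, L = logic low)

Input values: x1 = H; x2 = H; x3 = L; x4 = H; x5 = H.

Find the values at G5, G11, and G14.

G1 = x4 NOR x3 = H NOR L = L
G2 = x2 OR x1 = H OR H = H
G3 = G2 NAND x2 = H NAND H = L
G5 = G3 NOR G1 = L NOR L = H
G6 = G5 XNOR G2 = H XNOR H = H
G11 = x4 XOR G6 = H XOR H = L
G14 = G11 NOR x5 = L NOR H = L

G5 = H  G11 = L  G14 = L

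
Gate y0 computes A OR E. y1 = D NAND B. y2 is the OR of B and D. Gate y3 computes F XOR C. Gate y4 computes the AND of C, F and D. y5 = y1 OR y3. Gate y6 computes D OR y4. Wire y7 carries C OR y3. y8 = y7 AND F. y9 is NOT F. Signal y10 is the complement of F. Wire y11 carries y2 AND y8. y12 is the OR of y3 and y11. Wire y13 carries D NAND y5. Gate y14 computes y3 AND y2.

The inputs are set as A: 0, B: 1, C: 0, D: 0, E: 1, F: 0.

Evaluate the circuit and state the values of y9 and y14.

y9 = 1, y14 = 0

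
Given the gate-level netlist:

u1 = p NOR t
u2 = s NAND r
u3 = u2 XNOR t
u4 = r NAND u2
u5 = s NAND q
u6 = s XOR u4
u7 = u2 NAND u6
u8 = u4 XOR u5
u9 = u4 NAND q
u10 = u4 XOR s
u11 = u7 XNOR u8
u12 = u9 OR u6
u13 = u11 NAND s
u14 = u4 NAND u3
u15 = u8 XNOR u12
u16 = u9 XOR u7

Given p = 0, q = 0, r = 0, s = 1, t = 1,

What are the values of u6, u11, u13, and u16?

u6 = 0, u11 = 0, u13 = 1, u16 = 0

u2 = s NAND r = 1 NAND 0 = 1
u4 = r NAND u2 = 0 NAND 1 = 1
u5 = s NAND q = 1 NAND 0 = 1
u6 = s XOR u4 = 1 XOR 1 = 0
u7 = u2 NAND u6 = 1 NAND 0 = 1
u8 = u4 XOR u5 = 1 XOR 1 = 0
u9 = u4 NAND q = 1 NAND 0 = 1
u11 = u7 XNOR u8 = 1 XNOR 0 = 0
u13 = u11 NAND s = 0 NAND 1 = 1
u16 = u9 XOR u7 = 1 XOR 1 = 0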